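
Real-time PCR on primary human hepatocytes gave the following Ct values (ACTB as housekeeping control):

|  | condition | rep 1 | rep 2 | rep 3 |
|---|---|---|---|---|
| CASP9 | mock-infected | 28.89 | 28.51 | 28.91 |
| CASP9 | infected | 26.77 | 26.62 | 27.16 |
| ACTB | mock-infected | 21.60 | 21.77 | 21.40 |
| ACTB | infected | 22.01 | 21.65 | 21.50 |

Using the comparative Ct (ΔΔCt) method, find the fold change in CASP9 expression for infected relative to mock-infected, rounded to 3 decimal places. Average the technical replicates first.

4.141

Mean Ct: CASP9 mock-infected 28.770; CASP9 infected 26.850; ACTB mock-infected 21.590; ACTB infected 21.720
ΔCt(mock-infected) = 28.770 − 21.590 = 7.180
ΔCt(infected) = 26.850 − 21.720 = 5.130
ΔΔCt = 5.130 − 7.180 = -2.050
Fold change = 2^(−(-2.050)) = 2^2.050 = 4.1411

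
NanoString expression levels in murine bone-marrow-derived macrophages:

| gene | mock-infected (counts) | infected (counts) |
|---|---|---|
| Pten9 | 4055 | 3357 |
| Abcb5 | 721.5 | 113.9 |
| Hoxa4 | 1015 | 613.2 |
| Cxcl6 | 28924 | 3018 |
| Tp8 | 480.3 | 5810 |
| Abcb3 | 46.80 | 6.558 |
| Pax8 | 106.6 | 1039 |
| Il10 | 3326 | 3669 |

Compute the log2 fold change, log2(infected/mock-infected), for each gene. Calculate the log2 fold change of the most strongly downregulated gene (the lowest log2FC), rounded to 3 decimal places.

log2(3357/4055) = -0.273  (Pten9)
log2(113.9/721.5) = -2.663  (Abcb5)
log2(613.2/1015) = -0.727  (Hoxa4)
log2(3018/28924) = -3.261  (Cxcl6)
log2(5810/480.3) = 3.597  (Tp8)
log2(6.558/46.80) = -2.835  (Abcb3)
log2(1039/106.6) = 3.285  (Pax8)
log2(3669/3326) = 0.142  (Il10)
Cxcl6 is most strongly downregulated.

-3.261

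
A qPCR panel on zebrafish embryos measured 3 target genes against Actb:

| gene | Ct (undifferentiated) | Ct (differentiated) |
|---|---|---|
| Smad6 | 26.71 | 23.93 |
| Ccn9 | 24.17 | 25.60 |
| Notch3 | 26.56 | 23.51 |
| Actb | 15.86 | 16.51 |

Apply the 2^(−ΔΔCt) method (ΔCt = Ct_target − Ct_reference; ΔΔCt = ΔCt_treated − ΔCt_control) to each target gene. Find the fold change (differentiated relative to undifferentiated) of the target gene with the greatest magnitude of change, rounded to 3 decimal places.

12.996

Smad6: ΔΔCt = (23.93−16.51) − (26.71−15.86) = 7.42 − 10.85 = -3.43; fold change = 2^3.43 = 10.778
Ccn9: ΔΔCt = (25.60−16.51) − (24.17−15.86) = 9.09 − 8.31 = 0.78; fold change = 2^-0.78 = 0.582
Notch3: ΔΔCt = (23.51−16.51) − (26.56−15.86) = 7.00 − 10.70 = -3.70; fold change = 2^3.70 = 12.996
Notch3 has the largest |ΔΔCt| = 3.70.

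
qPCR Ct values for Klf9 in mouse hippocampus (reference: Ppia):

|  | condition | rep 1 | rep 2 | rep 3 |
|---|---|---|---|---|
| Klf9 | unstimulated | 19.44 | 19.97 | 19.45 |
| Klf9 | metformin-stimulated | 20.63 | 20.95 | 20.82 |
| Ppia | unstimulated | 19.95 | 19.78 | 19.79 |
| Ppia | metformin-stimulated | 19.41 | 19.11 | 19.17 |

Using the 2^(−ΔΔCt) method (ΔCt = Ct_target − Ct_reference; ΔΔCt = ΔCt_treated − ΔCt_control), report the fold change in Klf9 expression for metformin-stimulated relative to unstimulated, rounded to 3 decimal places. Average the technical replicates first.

Mean Ct: Klf9 unstimulated 19.620; Klf9 metformin-stimulated 20.800; Ppia unstimulated 19.840; Ppia metformin-stimulated 19.230
ΔCt(unstimulated) = 19.620 − 19.840 = -0.220
ΔCt(metformin-stimulated) = 20.800 − 19.230 = 1.570
ΔΔCt = 1.570 − (-0.220) = 1.790
Fold change = 2^(−1.790) = 0.2892

0.289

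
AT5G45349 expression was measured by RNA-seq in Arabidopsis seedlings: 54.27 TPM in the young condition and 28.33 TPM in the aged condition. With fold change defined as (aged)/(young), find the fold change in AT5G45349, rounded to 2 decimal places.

Fold change = 28.33 / 54.27 = 0.522
AT5G45349 is downregulated.

0.52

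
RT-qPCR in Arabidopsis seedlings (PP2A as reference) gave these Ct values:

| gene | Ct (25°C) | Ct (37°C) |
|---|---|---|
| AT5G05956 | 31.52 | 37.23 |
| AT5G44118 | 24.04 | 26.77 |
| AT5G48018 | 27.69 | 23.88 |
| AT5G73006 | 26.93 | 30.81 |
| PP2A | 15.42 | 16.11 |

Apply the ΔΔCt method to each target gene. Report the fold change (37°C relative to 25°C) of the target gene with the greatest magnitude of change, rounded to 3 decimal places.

AT5G05956: ΔΔCt = (37.23−16.11) − (31.52−15.42) = 21.12 − 16.10 = 5.02; fold change = 2^-5.02 = 0.031
AT5G44118: ΔΔCt = (26.77−16.11) − (24.04−15.42) = 10.66 − 8.62 = 2.04; fold change = 2^-2.04 = 0.243
AT5G48018: ΔΔCt = (23.88−16.11) − (27.69−15.42) = 7.77 − 12.27 = -4.50; fold change = 2^4.50 = 22.627
AT5G73006: ΔΔCt = (30.81−16.11) − (26.93−15.42) = 14.70 − 11.51 = 3.19; fold change = 2^-3.19 = 0.110
AT5G05956 has the largest |ΔΔCt| = 5.02.

0.031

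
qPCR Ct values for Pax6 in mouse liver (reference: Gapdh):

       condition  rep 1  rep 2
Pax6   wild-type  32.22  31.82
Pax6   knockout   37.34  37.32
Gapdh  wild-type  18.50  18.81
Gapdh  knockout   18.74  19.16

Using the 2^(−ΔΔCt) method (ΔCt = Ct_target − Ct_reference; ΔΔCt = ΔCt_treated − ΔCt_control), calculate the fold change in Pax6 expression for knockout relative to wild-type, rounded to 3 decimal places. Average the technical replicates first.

0.031

Mean Ct: Pax6 wild-type 32.020; Pax6 knockout 37.330; Gapdh wild-type 18.655; Gapdh knockout 18.950
ΔCt(wild-type) = 32.020 − 18.655 = 13.365
ΔCt(knockout) = 37.330 − 18.950 = 18.380
ΔΔCt = 18.380 − 13.365 = 5.015
Fold change = 2^(−5.015) = 0.0309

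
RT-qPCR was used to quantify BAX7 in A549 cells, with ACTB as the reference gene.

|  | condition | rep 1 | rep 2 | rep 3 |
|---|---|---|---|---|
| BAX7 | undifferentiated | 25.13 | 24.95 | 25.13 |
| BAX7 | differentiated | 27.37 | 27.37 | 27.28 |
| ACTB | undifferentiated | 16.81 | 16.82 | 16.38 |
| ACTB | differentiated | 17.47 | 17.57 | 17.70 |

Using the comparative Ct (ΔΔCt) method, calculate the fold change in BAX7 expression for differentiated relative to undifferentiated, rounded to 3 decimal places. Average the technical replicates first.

Mean Ct: BAX7 undifferentiated 25.070; BAX7 differentiated 27.340; ACTB undifferentiated 16.670; ACTB differentiated 17.580
ΔCt(undifferentiated) = 25.070 − 16.670 = 8.400
ΔCt(differentiated) = 27.340 − 17.580 = 9.760
ΔΔCt = 9.760 − 8.400 = 1.360
Fold change = 2^(−1.360) = 0.3896

0.390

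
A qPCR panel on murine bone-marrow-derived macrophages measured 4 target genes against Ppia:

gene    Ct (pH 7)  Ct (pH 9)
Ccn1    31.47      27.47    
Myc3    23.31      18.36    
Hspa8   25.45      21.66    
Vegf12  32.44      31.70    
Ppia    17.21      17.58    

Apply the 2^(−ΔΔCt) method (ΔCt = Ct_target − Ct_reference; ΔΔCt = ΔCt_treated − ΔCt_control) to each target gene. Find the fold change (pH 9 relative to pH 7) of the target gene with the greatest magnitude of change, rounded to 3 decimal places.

39.947

Ccn1: ΔΔCt = (27.47−17.58) − (31.47−17.21) = 9.89 − 14.26 = -4.37; fold change = 2^4.37 = 20.678
Myc3: ΔΔCt = (18.36−17.58) − (23.31−17.21) = 0.78 − 6.10 = -5.32; fold change = 2^5.32 = 39.947
Hspa8: ΔΔCt = (21.66−17.58) − (25.45−17.21) = 4.08 − 8.24 = -4.16; fold change = 2^4.16 = 17.877
Vegf12: ΔΔCt = (31.70−17.58) − (32.44−17.21) = 14.12 − 15.23 = -1.11; fold change = 2^1.11 = 2.158
Myc3 has the largest |ΔΔCt| = 5.32.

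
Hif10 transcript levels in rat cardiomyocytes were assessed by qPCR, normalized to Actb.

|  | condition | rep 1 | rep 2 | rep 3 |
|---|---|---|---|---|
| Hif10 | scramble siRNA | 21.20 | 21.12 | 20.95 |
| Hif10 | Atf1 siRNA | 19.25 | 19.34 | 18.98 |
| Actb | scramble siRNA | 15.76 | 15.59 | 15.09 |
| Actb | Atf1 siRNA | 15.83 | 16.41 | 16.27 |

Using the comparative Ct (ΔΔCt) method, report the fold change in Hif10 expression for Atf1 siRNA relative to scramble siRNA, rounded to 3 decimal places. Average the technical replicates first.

Mean Ct: Hif10 scramble siRNA 21.090; Hif10 Atf1 siRNA 19.190; Actb scramble siRNA 15.480; Actb Atf1 siRNA 16.170
ΔCt(scramble siRNA) = 21.090 − 15.480 = 5.610
ΔCt(Atf1 siRNA) = 19.190 − 16.170 = 3.020
ΔΔCt = 3.020 − 5.610 = -2.590
Fold change = 2^(−(-2.590)) = 2^2.590 = 6.0210

6.021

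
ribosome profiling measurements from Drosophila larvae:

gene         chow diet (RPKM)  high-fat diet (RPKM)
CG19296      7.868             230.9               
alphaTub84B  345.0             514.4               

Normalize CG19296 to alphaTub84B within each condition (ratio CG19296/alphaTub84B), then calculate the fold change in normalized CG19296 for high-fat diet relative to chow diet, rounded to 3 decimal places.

19.682

CG19296/alphaTub84B (chow diet) = 7.868 / 345.0 = 0.022806
CG19296/alphaTub84B (high-fat diet) = 230.9 / 514.4 = 0.44887
Fold change = 0.44887 / 0.022806 = 19.6824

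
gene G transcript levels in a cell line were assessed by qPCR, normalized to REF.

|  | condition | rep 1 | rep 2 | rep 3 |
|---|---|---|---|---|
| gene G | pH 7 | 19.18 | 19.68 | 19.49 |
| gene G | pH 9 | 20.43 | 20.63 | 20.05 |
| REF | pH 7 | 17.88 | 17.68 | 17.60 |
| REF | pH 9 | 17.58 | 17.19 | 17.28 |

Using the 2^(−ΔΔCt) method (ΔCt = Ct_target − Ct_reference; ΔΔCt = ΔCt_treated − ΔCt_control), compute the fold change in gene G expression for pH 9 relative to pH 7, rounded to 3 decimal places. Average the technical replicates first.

0.409

Mean Ct: gene G pH 7 19.450; gene G pH 9 20.370; REF pH 7 17.720; REF pH 9 17.350
ΔCt(pH 7) = 19.450 − 17.720 = 1.730
ΔCt(pH 9) = 20.370 − 17.350 = 3.020
ΔΔCt = 3.020 − 1.730 = 1.290
Fold change = 2^(−1.290) = 0.4090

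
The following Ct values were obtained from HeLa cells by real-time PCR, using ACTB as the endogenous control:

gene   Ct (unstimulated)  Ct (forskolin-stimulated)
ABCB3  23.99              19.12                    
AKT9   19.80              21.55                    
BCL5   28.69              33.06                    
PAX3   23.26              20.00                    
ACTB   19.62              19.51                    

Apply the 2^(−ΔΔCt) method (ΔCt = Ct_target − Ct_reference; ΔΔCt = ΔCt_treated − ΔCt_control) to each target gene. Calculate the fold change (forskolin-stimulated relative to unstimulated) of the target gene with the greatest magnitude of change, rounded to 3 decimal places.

ABCB3: ΔΔCt = (19.12−19.51) − (23.99−19.62) = -0.39 − 4.37 = -4.76; fold change = 2^4.76 = 27.096
AKT9: ΔΔCt = (21.55−19.51) − (19.80−19.62) = 2.04 − 0.18 = 1.86; fold change = 2^-1.86 = 0.275
BCL5: ΔΔCt = (33.06−19.51) − (28.69−19.62) = 13.55 − 9.07 = 4.48; fold change = 2^-4.48 = 0.045
PAX3: ΔΔCt = (20.00−19.51) − (23.26−19.62) = 0.49 − 3.64 = -3.15; fold change = 2^3.15 = 8.877
ABCB3 has the largest |ΔΔCt| = 4.76.

27.096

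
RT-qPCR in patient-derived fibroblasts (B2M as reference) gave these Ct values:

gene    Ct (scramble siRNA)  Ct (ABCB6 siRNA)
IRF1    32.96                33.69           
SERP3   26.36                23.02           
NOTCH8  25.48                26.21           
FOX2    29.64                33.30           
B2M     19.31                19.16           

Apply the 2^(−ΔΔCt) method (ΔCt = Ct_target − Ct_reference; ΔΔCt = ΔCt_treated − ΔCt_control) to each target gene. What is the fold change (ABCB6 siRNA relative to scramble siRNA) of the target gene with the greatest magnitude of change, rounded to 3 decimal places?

0.071

IRF1: ΔΔCt = (33.69−19.16) − (32.96−19.31) = 14.53 − 13.65 = 0.88; fold change = 2^-0.88 = 0.543
SERP3: ΔΔCt = (23.02−19.16) − (26.36−19.31) = 3.86 − 7.05 = -3.19; fold change = 2^3.19 = 9.126
NOTCH8: ΔΔCt = (26.21−19.16) − (25.48−19.31) = 7.05 − 6.17 = 0.88; fold change = 2^-0.88 = 0.543
FOX2: ΔΔCt = (33.30−19.16) − (29.64−19.31) = 14.14 − 10.33 = 3.81; fold change = 2^-3.81 = 0.071
FOX2 has the largest |ΔΔCt| = 3.81.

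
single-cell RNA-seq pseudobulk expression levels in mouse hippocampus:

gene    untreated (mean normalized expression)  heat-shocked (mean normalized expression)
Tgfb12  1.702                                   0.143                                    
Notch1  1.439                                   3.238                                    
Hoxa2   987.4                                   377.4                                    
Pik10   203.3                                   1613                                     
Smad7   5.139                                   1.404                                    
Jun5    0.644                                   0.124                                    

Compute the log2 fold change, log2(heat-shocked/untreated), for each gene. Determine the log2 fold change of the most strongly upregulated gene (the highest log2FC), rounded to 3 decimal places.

2.988

log2(0.143/1.702) = -3.573  (Tgfb12)
log2(3.238/1.439) = 1.170  (Notch1)
log2(377.4/987.4) = -1.388  (Hoxa2)
log2(1613/203.3) = 2.988  (Pik10)
log2(1.404/5.139) = -1.872  (Smad7)
log2(0.124/0.644) = -2.377  (Jun5)
Pik10 is most strongly upregulated.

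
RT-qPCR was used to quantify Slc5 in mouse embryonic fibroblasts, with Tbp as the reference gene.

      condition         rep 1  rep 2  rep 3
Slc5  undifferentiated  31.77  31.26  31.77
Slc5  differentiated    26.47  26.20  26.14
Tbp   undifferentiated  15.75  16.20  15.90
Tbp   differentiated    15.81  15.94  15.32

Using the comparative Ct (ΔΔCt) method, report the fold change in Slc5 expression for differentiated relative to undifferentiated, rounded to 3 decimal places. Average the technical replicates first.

33.591

Mean Ct: Slc5 undifferentiated 31.600; Slc5 differentiated 26.270; Tbp undifferentiated 15.950; Tbp differentiated 15.690
ΔCt(undifferentiated) = 31.600 − 15.950 = 15.650
ΔCt(differentiated) = 26.270 − 15.690 = 10.580
ΔΔCt = 10.580 − 15.650 = -5.070
Fold change = 2^(−(-5.070)) = 2^5.070 = 33.5909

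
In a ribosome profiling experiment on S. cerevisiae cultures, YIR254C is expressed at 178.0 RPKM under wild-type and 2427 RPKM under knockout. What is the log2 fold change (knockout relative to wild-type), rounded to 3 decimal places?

Fold change = 2427 / 178.0 = 13.6348
log2(13.6348) = 3.7692

3.769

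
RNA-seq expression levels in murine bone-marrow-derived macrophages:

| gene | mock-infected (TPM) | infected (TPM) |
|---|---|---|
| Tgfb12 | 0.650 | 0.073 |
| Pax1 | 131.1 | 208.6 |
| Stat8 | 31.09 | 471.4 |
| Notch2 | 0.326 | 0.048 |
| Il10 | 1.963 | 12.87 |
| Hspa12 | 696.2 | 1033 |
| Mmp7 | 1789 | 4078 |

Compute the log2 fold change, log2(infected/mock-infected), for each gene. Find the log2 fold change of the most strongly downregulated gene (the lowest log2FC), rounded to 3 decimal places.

-3.154

log2(0.073/0.650) = -3.154  (Tgfb12)
log2(208.6/131.1) = 0.670  (Pax1)
log2(471.4/31.09) = 3.922  (Stat8)
log2(0.048/0.326) = -2.764  (Notch2)
log2(12.87/1.963) = 2.713  (Il10)
log2(1033/696.2) = 0.569  (Hspa12)
log2(4078/1789) = 1.189  (Mmp7)
Tgfb12 is most strongly downregulated.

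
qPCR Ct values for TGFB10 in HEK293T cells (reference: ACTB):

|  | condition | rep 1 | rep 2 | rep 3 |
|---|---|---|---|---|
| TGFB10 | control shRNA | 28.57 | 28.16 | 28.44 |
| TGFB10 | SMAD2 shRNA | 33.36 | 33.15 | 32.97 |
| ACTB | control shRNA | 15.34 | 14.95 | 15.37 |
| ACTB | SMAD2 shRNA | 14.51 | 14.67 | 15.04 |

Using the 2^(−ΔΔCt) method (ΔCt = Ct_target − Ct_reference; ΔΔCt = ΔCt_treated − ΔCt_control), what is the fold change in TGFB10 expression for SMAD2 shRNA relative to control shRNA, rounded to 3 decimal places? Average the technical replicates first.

0.026

Mean Ct: TGFB10 control shRNA 28.390; TGFB10 SMAD2 shRNA 33.160; ACTB control shRNA 15.220; ACTB SMAD2 shRNA 14.740
ΔCt(control shRNA) = 28.390 − 15.220 = 13.170
ΔCt(SMAD2 shRNA) = 33.160 − 14.740 = 18.420
ΔΔCt = 18.420 − 13.170 = 5.250
Fold change = 2^(−5.250) = 0.0263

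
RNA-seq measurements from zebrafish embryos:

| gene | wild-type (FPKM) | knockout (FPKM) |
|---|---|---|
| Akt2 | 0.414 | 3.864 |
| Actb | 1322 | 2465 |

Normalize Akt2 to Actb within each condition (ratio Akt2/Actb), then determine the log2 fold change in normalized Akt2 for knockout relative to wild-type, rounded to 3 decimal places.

Akt2/Actb (wild-type) = 0.414 / 1322 = 0.00031316
Akt2/Actb (knockout) = 3.864 / 2465 = 0.0015675
Fold change = 0.0015675 / 0.00031316 = 5.0055
log2(5.0055) = 2.3235

2.324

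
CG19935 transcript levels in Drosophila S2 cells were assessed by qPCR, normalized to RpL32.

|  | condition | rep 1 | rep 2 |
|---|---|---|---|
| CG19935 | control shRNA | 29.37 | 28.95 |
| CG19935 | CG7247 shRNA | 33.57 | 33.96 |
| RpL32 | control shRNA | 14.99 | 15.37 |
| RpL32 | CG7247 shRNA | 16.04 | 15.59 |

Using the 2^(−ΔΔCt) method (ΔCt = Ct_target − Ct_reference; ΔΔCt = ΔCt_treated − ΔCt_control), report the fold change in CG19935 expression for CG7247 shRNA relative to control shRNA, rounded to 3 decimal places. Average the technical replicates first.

Mean Ct: CG19935 control shRNA 29.160; CG19935 CG7247 shRNA 33.765; RpL32 control shRNA 15.180; RpL32 CG7247 shRNA 15.815
ΔCt(control shRNA) = 29.160 − 15.180 = 13.980
ΔCt(CG7247 shRNA) = 33.765 − 15.815 = 17.950
ΔΔCt = 17.950 − 13.980 = 3.970
Fold change = 2^(−3.970) = 0.0638

0.064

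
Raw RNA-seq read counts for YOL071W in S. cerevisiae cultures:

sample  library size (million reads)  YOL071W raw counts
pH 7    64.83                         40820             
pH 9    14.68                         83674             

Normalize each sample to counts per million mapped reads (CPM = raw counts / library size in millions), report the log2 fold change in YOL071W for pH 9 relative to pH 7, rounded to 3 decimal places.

3.178

CPM(pH 7) = 40820 / 64.83 = 629.6468
CPM(pH 9) = 83674 / 14.68 = 5699.8638
Fold change = 5699.8638 / 629.6468 = 9.05248
log2(9.05248) = 3.1783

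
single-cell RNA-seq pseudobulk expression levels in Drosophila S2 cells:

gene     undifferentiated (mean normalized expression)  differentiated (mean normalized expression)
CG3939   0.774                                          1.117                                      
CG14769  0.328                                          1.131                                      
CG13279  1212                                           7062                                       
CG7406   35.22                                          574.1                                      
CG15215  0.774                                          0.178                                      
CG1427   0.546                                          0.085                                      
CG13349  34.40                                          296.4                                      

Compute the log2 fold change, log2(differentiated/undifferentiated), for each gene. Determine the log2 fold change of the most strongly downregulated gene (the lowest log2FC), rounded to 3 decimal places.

-2.683

log2(1.117/0.774) = 0.529  (CG3939)
log2(1.131/0.328) = 1.786  (CG14769)
log2(7062/1212) = 2.543  (CG13279)
log2(574.1/35.22) = 4.027  (CG7406)
log2(0.178/0.774) = -2.120  (CG15215)
log2(0.085/0.546) = -2.683  (CG1427)
log2(296.4/34.40) = 3.107  (CG13349)
CG1427 is most strongly downregulated.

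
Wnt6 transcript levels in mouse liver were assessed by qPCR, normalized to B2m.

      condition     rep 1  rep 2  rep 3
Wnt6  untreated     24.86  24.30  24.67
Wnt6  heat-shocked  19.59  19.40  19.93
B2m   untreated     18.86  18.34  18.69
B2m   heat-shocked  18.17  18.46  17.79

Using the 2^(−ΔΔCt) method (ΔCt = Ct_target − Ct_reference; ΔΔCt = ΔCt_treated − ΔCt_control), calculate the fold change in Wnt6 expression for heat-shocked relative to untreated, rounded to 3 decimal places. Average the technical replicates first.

22.316

Mean Ct: Wnt6 untreated 24.610; Wnt6 heat-shocked 19.640; B2m untreated 18.630; B2m heat-shocked 18.140
ΔCt(untreated) = 24.610 − 18.630 = 5.980
ΔCt(heat-shocked) = 19.640 − 18.140 = 1.500
ΔΔCt = 1.500 − 5.980 = -4.480
Fold change = 2^(−(-4.480)) = 2^4.480 = 22.3159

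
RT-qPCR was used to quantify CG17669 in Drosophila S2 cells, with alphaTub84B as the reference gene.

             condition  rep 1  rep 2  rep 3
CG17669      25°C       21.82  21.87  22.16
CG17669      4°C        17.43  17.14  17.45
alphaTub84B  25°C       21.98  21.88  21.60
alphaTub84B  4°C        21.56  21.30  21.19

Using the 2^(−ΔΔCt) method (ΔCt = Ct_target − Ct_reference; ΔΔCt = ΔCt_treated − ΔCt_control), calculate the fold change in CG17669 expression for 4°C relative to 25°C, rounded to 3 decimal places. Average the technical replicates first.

Mean Ct: CG17669 25°C 21.950; CG17669 4°C 17.340; alphaTub84B 25°C 21.820; alphaTub84B 4°C 21.350
ΔCt(25°C) = 21.950 − 21.820 = 0.130
ΔCt(4°C) = 17.340 − 21.350 = -4.010
ΔΔCt = -4.010 − 0.130 = -4.140
Fold change = 2^(−(-4.140)) = 2^4.140 = 17.6305

17.630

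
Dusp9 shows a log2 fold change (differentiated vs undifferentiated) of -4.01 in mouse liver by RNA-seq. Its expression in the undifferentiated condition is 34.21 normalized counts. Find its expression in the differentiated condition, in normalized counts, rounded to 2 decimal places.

Fold change = 2^(-4.01) = 0.0621
differentiated expression = 34.21 × 0.0621 = 2.12

2.12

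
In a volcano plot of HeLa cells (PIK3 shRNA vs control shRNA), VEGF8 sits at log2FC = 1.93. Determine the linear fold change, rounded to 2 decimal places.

Fold change = 2^(1.93) = 3.811

3.81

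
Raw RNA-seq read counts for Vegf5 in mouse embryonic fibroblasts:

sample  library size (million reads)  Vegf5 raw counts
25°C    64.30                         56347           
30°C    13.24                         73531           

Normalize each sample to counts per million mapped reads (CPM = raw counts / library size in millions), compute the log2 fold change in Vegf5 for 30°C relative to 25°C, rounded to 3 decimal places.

CPM(25°C) = 56347 / 64.30 = 876.3142
CPM(30°C) = 73531 / 13.24 = 5553.7009
Fold change = 5553.7009 / 876.3142 = 6.33757
log2(6.33757) = 2.6639

2.664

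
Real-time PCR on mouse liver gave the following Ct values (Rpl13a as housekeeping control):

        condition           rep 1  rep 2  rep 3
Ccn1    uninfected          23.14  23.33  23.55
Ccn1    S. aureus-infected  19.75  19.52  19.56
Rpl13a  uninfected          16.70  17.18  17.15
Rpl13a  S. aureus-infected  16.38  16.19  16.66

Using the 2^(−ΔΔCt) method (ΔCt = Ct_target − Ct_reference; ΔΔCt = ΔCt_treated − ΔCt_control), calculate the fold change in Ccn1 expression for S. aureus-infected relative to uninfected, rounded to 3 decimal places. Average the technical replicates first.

8.754

Mean Ct: Ccn1 uninfected 23.340; Ccn1 S. aureus-infected 19.610; Rpl13a uninfected 17.010; Rpl13a S. aureus-infected 16.410
ΔCt(uninfected) = 23.340 − 17.010 = 6.330
ΔCt(S. aureus-infected) = 19.610 − 16.410 = 3.200
ΔΔCt = 3.200 − 6.330 = -3.130
Fold change = 2^(−(-3.130)) = 2^3.130 = 8.7543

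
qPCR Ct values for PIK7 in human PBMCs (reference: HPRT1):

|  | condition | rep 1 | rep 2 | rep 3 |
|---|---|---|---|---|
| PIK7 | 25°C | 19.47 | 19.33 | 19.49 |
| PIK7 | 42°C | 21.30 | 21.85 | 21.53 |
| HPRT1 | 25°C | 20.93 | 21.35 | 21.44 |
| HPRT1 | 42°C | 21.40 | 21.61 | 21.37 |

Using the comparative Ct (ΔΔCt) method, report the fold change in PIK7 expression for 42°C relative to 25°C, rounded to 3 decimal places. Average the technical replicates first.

0.266

Mean Ct: PIK7 25°C 19.430; PIK7 42°C 21.560; HPRT1 25°C 21.240; HPRT1 42°C 21.460
ΔCt(25°C) = 19.430 − 21.240 = -1.810
ΔCt(42°C) = 21.560 − 21.460 = 0.100
ΔΔCt = 0.100 − (-1.810) = 1.910
Fold change = 2^(−1.910) = 0.2661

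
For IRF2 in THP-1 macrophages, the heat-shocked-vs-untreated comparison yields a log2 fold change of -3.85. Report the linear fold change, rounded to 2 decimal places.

0.07

Fold change = 2^(-3.85) = 0.069
That is, IRF2 drops to 6.9% of the untreated level.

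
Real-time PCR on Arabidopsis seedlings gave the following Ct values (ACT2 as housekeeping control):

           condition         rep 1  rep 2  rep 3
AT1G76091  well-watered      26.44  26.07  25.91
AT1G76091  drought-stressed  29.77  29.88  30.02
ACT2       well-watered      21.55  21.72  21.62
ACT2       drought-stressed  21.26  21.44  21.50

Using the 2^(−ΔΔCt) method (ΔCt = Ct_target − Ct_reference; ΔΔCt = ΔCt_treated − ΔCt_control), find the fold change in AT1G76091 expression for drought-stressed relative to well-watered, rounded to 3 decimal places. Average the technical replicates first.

0.063

Mean Ct: AT1G76091 well-watered 26.140; AT1G76091 drought-stressed 29.890; ACT2 well-watered 21.630; ACT2 drought-stressed 21.400
ΔCt(well-watered) = 26.140 − 21.630 = 4.510
ΔCt(drought-stressed) = 29.890 − 21.400 = 8.490
ΔΔCt = 8.490 − 4.510 = 3.980
Fold change = 2^(−3.980) = 0.0634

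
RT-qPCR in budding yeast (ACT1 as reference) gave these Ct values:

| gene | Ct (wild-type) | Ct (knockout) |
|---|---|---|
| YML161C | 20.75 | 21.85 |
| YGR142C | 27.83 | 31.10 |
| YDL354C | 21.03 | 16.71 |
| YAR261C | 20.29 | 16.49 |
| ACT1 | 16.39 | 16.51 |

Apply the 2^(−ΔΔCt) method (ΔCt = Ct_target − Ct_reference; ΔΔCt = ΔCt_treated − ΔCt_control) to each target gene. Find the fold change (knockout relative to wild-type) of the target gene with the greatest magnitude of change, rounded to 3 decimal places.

21.706

YML161C: ΔΔCt = (21.85−16.51) − (20.75−16.39) = 5.34 − 4.36 = 0.98; fold change = 2^-0.98 = 0.507
YGR142C: ΔΔCt = (31.10−16.51) − (27.83−16.39) = 14.59 − 11.44 = 3.15; fold change = 2^-3.15 = 0.113
YDL354C: ΔΔCt = (16.71−16.51) − (21.03−16.39) = 0.20 − 4.64 = -4.44; fold change = 2^4.44 = 21.706
YAR261C: ΔΔCt = (16.49−16.51) − (20.29−16.39) = -0.02 − 3.90 = -3.92; fold change = 2^3.92 = 15.137
YDL354C has the largest |ΔΔCt| = 4.44.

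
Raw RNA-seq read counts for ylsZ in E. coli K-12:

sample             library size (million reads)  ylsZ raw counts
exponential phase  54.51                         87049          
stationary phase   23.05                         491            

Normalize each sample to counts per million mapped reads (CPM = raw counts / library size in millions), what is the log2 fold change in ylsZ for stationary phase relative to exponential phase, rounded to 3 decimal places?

-6.228

CPM(exponential phase) = 87049 / 54.51 = 1596.9363
CPM(stationary phase) = 491 / 23.05 = 21.3015
Fold change = 21.3015 / 1596.9363 = 0.01334
log2(0.01334) = -6.2282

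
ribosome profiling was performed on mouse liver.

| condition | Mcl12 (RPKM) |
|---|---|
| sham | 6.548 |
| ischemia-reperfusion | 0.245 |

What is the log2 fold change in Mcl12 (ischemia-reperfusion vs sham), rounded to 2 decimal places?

-4.74

Fold change = 0.245 / 6.548 = 0.0374
log2(0.0374) = -4.740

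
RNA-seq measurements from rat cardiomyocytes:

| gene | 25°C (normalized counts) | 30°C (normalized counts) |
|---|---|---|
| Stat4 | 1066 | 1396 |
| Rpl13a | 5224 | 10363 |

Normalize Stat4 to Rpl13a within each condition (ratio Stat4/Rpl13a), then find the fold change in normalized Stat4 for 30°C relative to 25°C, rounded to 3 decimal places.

0.660

Stat4/Rpl13a (25°C) = 1066 / 5224 = 0.20406
Stat4/Rpl13a (30°C) = 1396 / 10363 = 0.13471
Fold change = 0.13471 / 0.20406 = 0.6602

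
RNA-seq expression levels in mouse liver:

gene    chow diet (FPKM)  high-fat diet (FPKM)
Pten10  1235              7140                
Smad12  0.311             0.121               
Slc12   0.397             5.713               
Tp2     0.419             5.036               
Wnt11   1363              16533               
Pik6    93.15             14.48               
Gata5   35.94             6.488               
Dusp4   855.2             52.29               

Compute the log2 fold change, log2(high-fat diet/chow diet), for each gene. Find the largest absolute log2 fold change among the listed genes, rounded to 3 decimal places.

log2(7140/1235) = 2.531  (Pten10)
log2(0.121/0.311) = -1.362  (Smad12)
log2(5.713/0.397) = 3.847  (Slc12)
log2(5.036/0.419) = 3.587  (Tp2)
log2(16533/1363) = 3.600  (Wnt11)
log2(14.48/93.15) = -2.685  (Pik6)
log2(6.488/35.94) = -2.470  (Gata5)
log2(52.29/855.2) = -4.032  (Dusp4)
The largest magnitude belongs to Dusp4.

4.032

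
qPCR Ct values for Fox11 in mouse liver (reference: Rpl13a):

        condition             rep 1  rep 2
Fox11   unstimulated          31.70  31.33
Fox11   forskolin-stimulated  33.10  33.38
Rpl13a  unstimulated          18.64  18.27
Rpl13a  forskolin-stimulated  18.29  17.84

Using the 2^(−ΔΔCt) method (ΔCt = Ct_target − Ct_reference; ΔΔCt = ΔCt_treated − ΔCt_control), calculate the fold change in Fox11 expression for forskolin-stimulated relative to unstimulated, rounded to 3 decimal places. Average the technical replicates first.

0.231

Mean Ct: Fox11 unstimulated 31.515; Fox11 forskolin-stimulated 33.240; Rpl13a unstimulated 18.455; Rpl13a forskolin-stimulated 18.065
ΔCt(unstimulated) = 31.515 − 18.455 = 13.060
ΔCt(forskolin-stimulated) = 33.240 − 18.065 = 15.175
ΔΔCt = 15.175 − 13.060 = 2.115
Fold change = 2^(−2.115) = 0.2308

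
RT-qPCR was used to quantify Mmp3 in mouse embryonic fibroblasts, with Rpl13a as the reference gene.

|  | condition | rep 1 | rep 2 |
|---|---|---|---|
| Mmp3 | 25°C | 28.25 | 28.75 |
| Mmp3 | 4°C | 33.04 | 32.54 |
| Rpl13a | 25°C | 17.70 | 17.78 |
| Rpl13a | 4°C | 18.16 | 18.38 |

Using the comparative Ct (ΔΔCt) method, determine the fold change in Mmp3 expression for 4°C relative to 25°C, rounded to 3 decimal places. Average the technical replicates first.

Mean Ct: Mmp3 25°C 28.500; Mmp3 4°C 32.790; Rpl13a 25°C 17.740; Rpl13a 4°C 18.270
ΔCt(25°C) = 28.500 − 17.740 = 10.760
ΔCt(4°C) = 32.790 − 18.270 = 14.520
ΔΔCt = 14.520 − 10.760 = 3.760
Fold change = 2^(−3.760) = 0.0738

0.074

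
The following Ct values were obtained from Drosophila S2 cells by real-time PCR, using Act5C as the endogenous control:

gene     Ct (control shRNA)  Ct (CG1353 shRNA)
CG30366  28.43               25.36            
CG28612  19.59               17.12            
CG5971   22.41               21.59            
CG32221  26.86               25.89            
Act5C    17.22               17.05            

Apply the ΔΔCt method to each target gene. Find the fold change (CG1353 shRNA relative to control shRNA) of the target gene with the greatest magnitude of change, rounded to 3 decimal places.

7.464

CG30366: ΔΔCt = (25.36−17.05) − (28.43−17.22) = 8.31 − 11.21 = -2.90; fold change = 2^2.90 = 7.464
CG28612: ΔΔCt = (17.12−17.05) − (19.59−17.22) = 0.07 − 2.37 = -2.30; fold change = 2^2.30 = 4.925
CG5971: ΔΔCt = (21.59−17.05) − (22.41−17.22) = 4.54 − 5.19 = -0.65; fold change = 2^0.65 = 1.569
CG32221: ΔΔCt = (25.89−17.05) − (26.86−17.22) = 8.84 − 9.64 = -0.80; fold change = 2^0.80 = 1.741
CG30366 has the largest |ΔΔCt| = 2.90.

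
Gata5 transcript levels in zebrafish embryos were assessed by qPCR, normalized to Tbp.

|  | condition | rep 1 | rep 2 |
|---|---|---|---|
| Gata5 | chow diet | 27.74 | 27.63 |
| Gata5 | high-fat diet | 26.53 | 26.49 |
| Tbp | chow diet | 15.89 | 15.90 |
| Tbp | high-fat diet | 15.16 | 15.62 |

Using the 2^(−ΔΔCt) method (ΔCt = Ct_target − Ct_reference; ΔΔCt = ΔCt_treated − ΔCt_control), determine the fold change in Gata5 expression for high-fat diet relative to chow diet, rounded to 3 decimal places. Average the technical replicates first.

Mean Ct: Gata5 chow diet 27.685; Gata5 high-fat diet 26.510; Tbp chow diet 15.895; Tbp high-fat diet 15.390
ΔCt(chow diet) = 27.685 − 15.895 = 11.790
ΔCt(high-fat diet) = 26.510 − 15.390 = 11.120
ΔΔCt = 11.120 − 11.790 = -0.670
Fold change = 2^(−(-0.670)) = 2^0.670 = 1.5911

1.591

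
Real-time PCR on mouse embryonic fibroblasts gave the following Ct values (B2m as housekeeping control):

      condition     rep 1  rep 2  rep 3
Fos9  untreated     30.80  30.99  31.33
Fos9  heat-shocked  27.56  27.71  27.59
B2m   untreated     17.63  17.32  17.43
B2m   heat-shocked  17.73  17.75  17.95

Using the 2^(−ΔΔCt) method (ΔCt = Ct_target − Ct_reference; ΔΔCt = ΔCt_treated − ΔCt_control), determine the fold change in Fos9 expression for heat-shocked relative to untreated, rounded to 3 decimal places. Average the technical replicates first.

Mean Ct: Fos9 untreated 31.040; Fos9 heat-shocked 27.620; B2m untreated 17.460; B2m heat-shocked 17.810
ΔCt(untreated) = 31.040 − 17.460 = 13.580
ΔCt(heat-shocked) = 27.620 − 17.810 = 9.810
ΔΔCt = 9.810 − 13.580 = -3.770
Fold change = 2^(−(-3.770)) = 2^3.770 = 13.6422

13.642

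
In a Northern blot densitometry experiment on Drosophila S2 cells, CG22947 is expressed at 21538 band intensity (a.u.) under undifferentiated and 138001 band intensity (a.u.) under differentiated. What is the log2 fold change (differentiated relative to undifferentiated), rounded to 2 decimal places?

2.68

Fold change = 138001 / 21538 = 6.4073
log2(6.4073) = 2.680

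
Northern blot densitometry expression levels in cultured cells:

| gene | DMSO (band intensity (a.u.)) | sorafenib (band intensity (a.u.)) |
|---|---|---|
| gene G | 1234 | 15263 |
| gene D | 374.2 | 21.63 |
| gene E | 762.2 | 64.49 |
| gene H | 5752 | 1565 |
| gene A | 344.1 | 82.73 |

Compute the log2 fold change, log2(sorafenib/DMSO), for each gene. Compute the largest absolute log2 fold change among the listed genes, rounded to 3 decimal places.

log2(15263/1234) = 3.629  (gene G)
log2(21.63/374.2) = -4.113  (gene D)
log2(64.49/762.2) = -3.563  (gene E)
log2(1565/5752) = -1.878  (gene H)
log2(82.73/344.1) = -2.056  (gene A)
The largest magnitude belongs to gene D.

4.113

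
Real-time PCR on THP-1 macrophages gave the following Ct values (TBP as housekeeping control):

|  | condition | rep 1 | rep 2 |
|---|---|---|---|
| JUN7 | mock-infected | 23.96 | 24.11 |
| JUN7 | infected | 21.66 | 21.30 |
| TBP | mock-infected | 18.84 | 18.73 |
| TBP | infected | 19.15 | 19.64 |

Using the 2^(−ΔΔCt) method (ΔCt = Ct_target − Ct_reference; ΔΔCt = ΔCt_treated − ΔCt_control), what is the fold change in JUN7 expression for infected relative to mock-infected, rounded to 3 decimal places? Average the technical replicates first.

Mean Ct: JUN7 mock-infected 24.035; JUN7 infected 21.480; TBP mock-infected 18.785; TBP infected 19.395
ΔCt(mock-infected) = 24.035 − 18.785 = 5.250
ΔCt(infected) = 21.480 − 19.395 = 2.085
ΔΔCt = 2.085 − 5.250 = -3.165
Fold change = 2^(−(-3.165)) = 2^3.165 = 8.9693

8.969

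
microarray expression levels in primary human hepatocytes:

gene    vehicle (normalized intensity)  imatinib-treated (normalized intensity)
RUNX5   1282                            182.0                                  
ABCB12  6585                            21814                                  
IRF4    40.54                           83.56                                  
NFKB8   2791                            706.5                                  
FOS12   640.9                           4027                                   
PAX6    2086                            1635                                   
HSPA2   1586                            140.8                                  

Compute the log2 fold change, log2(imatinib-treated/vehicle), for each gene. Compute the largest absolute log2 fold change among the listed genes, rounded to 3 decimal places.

3.494

log2(182.0/1282) = -2.816  (RUNX5)
log2(21814/6585) = 1.728  (ABCB12)
log2(83.56/40.54) = 1.043  (IRF4)
log2(706.5/2791) = -1.982  (NFKB8)
log2(4027/640.9) = 2.652  (FOS12)
log2(1635/2086) = -0.351  (PAX6)
log2(140.8/1586) = -3.494  (HSPA2)
The largest magnitude belongs to HSPA2.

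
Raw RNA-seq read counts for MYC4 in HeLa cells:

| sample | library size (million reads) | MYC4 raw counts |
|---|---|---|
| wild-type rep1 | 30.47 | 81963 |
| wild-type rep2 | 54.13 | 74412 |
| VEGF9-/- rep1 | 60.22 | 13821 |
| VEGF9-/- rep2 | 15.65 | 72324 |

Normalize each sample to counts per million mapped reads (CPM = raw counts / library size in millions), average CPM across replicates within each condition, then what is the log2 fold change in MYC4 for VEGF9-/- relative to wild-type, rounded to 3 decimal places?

CPM(wild-type rep1) = 81963 / 30.47 = 2689.9573
CPM(wild-type rep2) = 74412 / 54.13 = 1374.6906
CPM(VEGF9-/- rep1) = 13821 / 60.22 = 229.5085
CPM(VEGF9-/- rep2) = 72324 / 15.65 = 4621.3419
mean CPM(wild-type) = 2032.3239; mean CPM(VEGF9-/-) = 2425.4252
Fold change = 2425.4252 / 2032.3239 = 1.19342
log2(1.19342) = 0.2551

0.255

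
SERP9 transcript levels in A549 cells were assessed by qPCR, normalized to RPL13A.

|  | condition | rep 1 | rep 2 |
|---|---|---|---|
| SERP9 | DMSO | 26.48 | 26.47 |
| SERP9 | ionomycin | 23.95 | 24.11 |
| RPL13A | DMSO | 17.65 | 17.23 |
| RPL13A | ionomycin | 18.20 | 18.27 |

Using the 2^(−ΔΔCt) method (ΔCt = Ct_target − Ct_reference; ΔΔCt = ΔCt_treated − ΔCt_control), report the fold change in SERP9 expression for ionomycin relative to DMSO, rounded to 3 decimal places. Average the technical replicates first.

Mean Ct: SERP9 DMSO 26.475; SERP9 ionomycin 24.030; RPL13A DMSO 17.440; RPL13A ionomycin 18.235
ΔCt(DMSO) = 26.475 − 17.440 = 9.035
ΔCt(ionomycin) = 24.030 − 18.235 = 5.795
ΔΔCt = 5.795 − 9.035 = -3.240
Fold change = 2^(−(-3.240)) = 2^3.240 = 9.4479

9.448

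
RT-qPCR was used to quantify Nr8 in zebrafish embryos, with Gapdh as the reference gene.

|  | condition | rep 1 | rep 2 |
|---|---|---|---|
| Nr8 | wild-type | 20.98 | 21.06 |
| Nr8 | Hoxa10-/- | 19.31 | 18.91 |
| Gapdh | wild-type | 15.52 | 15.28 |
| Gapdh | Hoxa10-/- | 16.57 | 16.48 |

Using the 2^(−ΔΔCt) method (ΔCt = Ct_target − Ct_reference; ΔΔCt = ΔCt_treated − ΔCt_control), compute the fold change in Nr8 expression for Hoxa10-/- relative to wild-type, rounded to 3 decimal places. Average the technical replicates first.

8.196

Mean Ct: Nr8 wild-type 21.020; Nr8 Hoxa10-/- 19.110; Gapdh wild-type 15.400; Gapdh Hoxa10-/- 16.525
ΔCt(wild-type) = 21.020 − 15.400 = 5.620
ΔCt(Hoxa10-/-) = 19.110 − 16.525 = 2.585
ΔΔCt = 2.585 − 5.620 = -3.035
Fold change = 2^(−(-3.035)) = 2^3.035 = 8.1965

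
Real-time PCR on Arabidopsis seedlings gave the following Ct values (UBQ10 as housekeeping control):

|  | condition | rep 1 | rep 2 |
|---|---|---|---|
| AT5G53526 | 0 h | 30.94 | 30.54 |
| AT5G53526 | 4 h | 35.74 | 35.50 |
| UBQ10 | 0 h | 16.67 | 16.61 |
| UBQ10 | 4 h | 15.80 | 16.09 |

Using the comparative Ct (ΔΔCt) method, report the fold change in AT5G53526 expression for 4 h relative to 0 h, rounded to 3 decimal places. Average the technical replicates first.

Mean Ct: AT5G53526 0 h 30.740; AT5G53526 4 h 35.620; UBQ10 0 h 16.640; UBQ10 4 h 15.945
ΔCt(0 h) = 30.740 − 16.640 = 14.100
ΔCt(4 h) = 35.620 − 15.945 = 19.675
ΔΔCt = 19.675 − 14.100 = 5.575
Fold change = 2^(−5.575) = 0.0210

0.021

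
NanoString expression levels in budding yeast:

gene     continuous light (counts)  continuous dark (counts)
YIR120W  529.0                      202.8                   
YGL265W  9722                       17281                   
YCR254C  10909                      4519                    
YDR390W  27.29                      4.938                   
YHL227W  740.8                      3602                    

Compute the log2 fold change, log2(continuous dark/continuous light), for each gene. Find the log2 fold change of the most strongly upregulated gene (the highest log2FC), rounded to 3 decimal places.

log2(202.8/529.0) = -1.383  (YIR120W)
log2(17281/9722) = 0.830  (YGL265W)
log2(4519/10909) = -1.271  (YCR254C)
log2(4.938/27.29) = -2.466  (YDR390W)
log2(3602/740.8) = 2.282  (YHL227W)
YHL227W is most strongly upregulated.

2.282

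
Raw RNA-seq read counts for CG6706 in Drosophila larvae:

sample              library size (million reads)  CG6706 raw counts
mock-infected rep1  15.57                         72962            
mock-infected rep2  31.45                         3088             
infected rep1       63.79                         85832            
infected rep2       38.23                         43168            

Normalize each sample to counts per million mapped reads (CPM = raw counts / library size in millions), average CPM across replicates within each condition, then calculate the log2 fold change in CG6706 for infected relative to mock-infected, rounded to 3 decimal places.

CPM(mock-infected rep1) = 72962 / 15.57 = 4686.0629
CPM(mock-infected rep2) = 3088 / 31.45 = 98.1876
CPM(infected rep1) = 85832 / 63.79 = 1345.5401
CPM(infected rep2) = 43168 / 38.23 = 1129.1656
mean CPM(mock-infected) = 2392.1253; mean CPM(infected) = 1237.3528
Fold change = 1237.3528 / 2392.1253 = 0.51726
log2(0.51726) = -0.9510

-0.951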